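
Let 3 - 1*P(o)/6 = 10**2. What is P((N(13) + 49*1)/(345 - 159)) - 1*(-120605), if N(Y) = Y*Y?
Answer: 120023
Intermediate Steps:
N(Y) = Y**2
P(o) = -582 (P(o) = 18 - 6*10**2 = 18 - 6*100 = 18 - 600 = -582)
P((N(13) + 49*1)/(345 - 159)) - 1*(-120605) = -582 - 1*(-120605) = -582 + 120605 = 120023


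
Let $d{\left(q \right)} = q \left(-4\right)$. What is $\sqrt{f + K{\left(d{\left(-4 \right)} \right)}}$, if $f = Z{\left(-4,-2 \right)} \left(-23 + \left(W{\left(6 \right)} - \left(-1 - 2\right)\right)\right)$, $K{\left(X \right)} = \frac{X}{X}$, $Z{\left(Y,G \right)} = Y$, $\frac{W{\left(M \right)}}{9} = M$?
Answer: $3 i \sqrt{15} \approx 11.619 i$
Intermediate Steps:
$W{\left(M \right)} = 9 M$
$d{\left(q \right)} = - 4 q$
$K{\left(X \right)} = 1$
$f = -136$ ($f = - 4 \left(-23 + \left(9 \cdot 6 - \left(-1 - 2\right)\right)\right) = - 4 \left(-23 + \left(54 - -3\right)\right) = - 4 \left(-23 + \left(54 + 3\right)\right) = - 4 \left(-23 + 57\right) = \left(-4\right) 34 = -136$)
$\sqrt{f + K{\left(d{\left(-4 \right)} \right)}} = \sqrt{-136 + 1} = \sqrt{-135} = 3 i \sqrt{15}$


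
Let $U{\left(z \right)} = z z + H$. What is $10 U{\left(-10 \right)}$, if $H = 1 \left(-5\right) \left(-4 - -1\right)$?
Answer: $1150$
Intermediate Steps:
$H = 15$ ($H = - 5 \left(-4 + 1\right) = \left(-5\right) \left(-3\right) = 15$)
$U{\left(z \right)} = 15 + z^{2}$ ($U{\left(z \right)} = z z + 15 = z^{2} + 15 = 15 + z^{2}$)
$10 U{\left(-10 \right)} = 10 \left(15 + \left(-10\right)^{2}\right) = 10 \left(15 + 100\right) = 10 \cdot 115 = 1150$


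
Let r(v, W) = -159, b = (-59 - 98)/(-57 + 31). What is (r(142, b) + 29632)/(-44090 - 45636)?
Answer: -29473/89726 ≈ -0.32848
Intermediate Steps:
b = 157/26 (b = -157/(-26) = -157*(-1/26) = 157/26 ≈ 6.0385)
(r(142, b) + 29632)/(-44090 - 45636) = (-159 + 29632)/(-44090 - 45636) = 29473/(-89726) = 29473*(-1/89726) = -29473/89726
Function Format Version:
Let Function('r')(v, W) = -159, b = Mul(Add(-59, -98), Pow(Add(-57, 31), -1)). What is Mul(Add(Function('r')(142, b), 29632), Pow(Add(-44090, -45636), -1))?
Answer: Rational(-29473, 89726) ≈ -0.32848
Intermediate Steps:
b = Rational(157, 26) (b = Mul(-157, Pow(-26, -1)) = Mul(-157, Rational(-1, 26)) = Rational(157, 26) ≈ 6.0385)
Mul(Add(Function('r')(142, b), 29632), Pow(Add(-44090, -45636), -1)) = Mul(Add(-159, 29632), Pow(Add(-44090, -45636), -1)) = Mul(29473, Pow(-89726, -1)) = Mul(29473, Rational(-1, 89726)) = Rational(-29473, 89726)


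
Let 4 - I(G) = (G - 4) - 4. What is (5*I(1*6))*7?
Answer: 210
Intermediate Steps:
I(G) = 12 - G (I(G) = 4 - ((G - 4) - 4) = 4 - ((-4 + G) - 4) = 4 - (-8 + G) = 4 + (8 - G) = 12 - G)
(5*I(1*6))*7 = (5*(12 - 6))*7 = (5*6)*7 = 30*7 = 210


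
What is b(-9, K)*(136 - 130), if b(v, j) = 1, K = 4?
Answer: 6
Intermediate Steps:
b(-9, K)*(136 - 130) = 1*(136 - 130) = 1*6 = 6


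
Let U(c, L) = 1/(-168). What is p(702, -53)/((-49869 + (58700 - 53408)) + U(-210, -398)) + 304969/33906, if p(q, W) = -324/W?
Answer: 121044516710117/13457754589866 ≈ 8.9944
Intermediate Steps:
U(c, L) = -1/168
p(702, -53)/((-49869 + (58700 - 53408)) + U(-210, -398)) + 304969/33906 = (-324/(-53))/((-49869 + (58700 - 53408)) - 1/168) + 304969/33906 = (-324*(-1/53))/((-49869 + 5292) - 1/168) + 304969*(1/33906) = 324/(53*(-44577 - 1/168)) + 304969/33906 = 324/(53*(-7488937/168)) + 304969/33906 = (324/53)*(-168/7488937) + 304969/33906 = -54432/396913661 + 304969/33906 = 121044516710117/13457754589866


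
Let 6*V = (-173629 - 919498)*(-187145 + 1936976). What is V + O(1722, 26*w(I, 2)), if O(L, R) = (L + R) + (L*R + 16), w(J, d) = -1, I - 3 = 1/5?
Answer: -637595923299/2 ≈ -3.1880e+11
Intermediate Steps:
I = 16/5 (I = 3 + 1/5 = 3 + 1*(⅕) = 3 + ⅕ = 16/5 ≈ 3.2000)
O(L, R) = 16 + L + R + L*R (O(L, R) = (L + R) + (16 + L*R) = 16 + L + R + L*R)
V = -637595837179/2 (V = ((-173629 - 919498)*(-187145 + 1936976))/6 = (-1093127*1749831)/6 = (⅙)*(-1912787511537) = -637595837179/2 ≈ -3.1880e+11)
V + O(1722, 26*w(I, 2)) = -637595837179/2 + (16 + 1722 + 26*(-1) + 1722*(26*(-1))) = -637595837179/2 + (16 + 1722 - 26 + 1722*(-26)) = -637595837179/2 + (16 + 1722 - 26 - 44772) = -637595837179/2 - 43060 = -637595923299/2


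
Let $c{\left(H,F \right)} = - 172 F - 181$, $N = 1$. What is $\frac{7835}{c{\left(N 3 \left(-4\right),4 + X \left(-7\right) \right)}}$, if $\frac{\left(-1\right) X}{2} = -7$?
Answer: $\frac{7835}{15987} \approx 0.49009$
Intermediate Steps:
$X = 14$ ($X = \left(-2\right) \left(-7\right) = 14$)
$c{\left(H,F \right)} = -181 - 172 F$
$\frac{7835}{c{\left(N 3 \left(-4\right),4 + X \left(-7\right) \right)}} = \frac{7835}{-181 - 172 \left(4 + 14 \left(-7\right)\right)} = \frac{7835}{-181 - 172 \left(4 - 98\right)} = \frac{7835}{-181 - -16168} = \frac{7835}{-181 + 16168} = \frac{7835}{15987}$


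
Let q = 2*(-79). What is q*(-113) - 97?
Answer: 17757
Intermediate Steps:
q = -158
q*(-113) - 97 = -158*(-113) - 97 = 17854 - 97 = 17757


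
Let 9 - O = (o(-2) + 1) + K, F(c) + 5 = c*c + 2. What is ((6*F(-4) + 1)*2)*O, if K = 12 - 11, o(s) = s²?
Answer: 474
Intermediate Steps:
K = 1
F(c) = -3 + c² (F(c) = -5 + (c*c + 2) = -5 + (c² + 2) = -5 + (2 + c²) = -3 + c²)
O = 3 (O = 9 - (((-2)² + 1) + 1) = 9 - ((4 + 1) + 1) = 9 - (5 + 1) = 9 - 1*6 = 9 - 6 = 3)
((6*F(-4) + 1)*2)*O = ((6*(-3 + (-4)²) + 1)*2)*3 = ((6*(-3 + 16) + 1)*2)*3 = ((6*13 + 1)*2)*3 = ((78 + 1)*2)*3 = (79*2)*3 = 158*3 = 474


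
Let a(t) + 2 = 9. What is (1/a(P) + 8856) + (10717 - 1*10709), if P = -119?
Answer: 62049/7 ≈ 8864.1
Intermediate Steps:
a(t) = 7 (a(t) = -2 + 9 = 7)
(1/a(P) + 8856) + (10717 - 1*10709) = (1/7 + 8856) + (10717 - 1*10709) = (⅐ + 8856) + (10717 - 10709) = 61993/7 + 8 = 62049/7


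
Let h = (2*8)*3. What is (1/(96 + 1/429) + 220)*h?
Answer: 434934192/41185 ≈ 10561.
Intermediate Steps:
h = 48 (h = 16*3 = 48)
(1/(96 + 1/429) + 220)*h = (1/(96 + 1/429) + 220)*48 = (1/(41185/429) + 220)*48 = (429/41185 + 220)*48 = (9061129/41185)*48 = 434934192/41185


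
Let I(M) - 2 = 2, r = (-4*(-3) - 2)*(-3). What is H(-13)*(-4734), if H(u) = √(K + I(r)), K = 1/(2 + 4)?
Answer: -3945*√6 ≈ -9663.2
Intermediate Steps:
r = -30 (r = (12 - 2)*(-3) = 10*(-3) = -30)
K = ⅙ (K = 1/6 = ⅙ ≈ 0.16667)
I(M) = 4 (I(M) = 2 + 2 = 4)
H(u) = 5*√6/6 (H(u) = √(⅙ + 4) = √(25/6) = 5*√6/6)
H(-13)*(-4734) = (5*√6/6)*(-4734) = -3945*√6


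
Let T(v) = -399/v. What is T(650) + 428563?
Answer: 278565551/650 ≈ 4.2856e+5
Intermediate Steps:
T(650) + 428563 = -399/650 + 428563 = 278565551/650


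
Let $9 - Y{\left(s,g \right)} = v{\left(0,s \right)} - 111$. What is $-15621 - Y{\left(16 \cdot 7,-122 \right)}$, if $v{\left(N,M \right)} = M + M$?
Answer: $-15517$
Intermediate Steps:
$v{\left(N,M \right)} = 2 M$
$Y{\left(s,g \right)} = 120 - 2 s$ ($Y{\left(s,g \right)} = 9 - \left(2 s - 111\right) = 9 - \left(-111 + 2 s\right) = 120 - 2 s$)
$-15621 - Y{\left(16 \cdot 7,-122 \right)} = -15621 - \left(120 - 2 \cdot 16 \cdot 7\right) = -15621 - \left(120 - 224\right) = -15621 - -104 = -15621 + 104 = -15517$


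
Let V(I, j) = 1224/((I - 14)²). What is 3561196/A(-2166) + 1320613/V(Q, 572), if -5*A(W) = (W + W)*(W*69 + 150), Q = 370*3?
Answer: 3562575522449768233/2748835944 ≈ 1.2960e+9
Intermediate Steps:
Q = 1110
V(I, j) = 1224/(-14 + I)² (V(I, j) = 1224/((-14 + I)²) = 1224/(-14 + I)²)
A(W) = -2*W*(150 + 69*W)/5 (A(W) = -(W + W)*(W*69 + 150)/5 = -2*W*(69*W + 150)/5 = -2*W*(150 + 69*W)/5)
3561196/A(-2166) + 1320613/V(Q, 572) = 3561196/((-6/5*(-2166)*(50 + 23*(-2166)))) + 1320613/((1224/(-14 + 1110)²)) = 3561196/((-6/5*(-2166)*(50 - 49818))) + 1320613/((1224/1096²)) = 3561196/((-6/5*(-2166)*(-49768))) + 1320613/((1224*(1/1201216))) = 3561196/(-646784928/5) + 1320613/(153/150152) = 3561196*(-5/646784928) + 1320613*(150152/153) = -4451495/161696232 + 198292683176/153 = 3562575522449768233/2748835944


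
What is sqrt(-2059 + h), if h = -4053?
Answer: 4*I*sqrt(382) ≈ 78.179*I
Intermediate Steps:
sqrt(-2059 + h) = sqrt(-2059 - 4053) = sqrt(-6112) = 4*I*sqrt(382)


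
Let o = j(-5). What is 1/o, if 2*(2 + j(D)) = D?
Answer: -2/9 ≈ -0.22222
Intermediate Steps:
j(D) = -2 + D/2
o = -9/2 (o = -2 + (½)*(-5) = -2 - 5/2 = -9/2 ≈ -4.5000)
1/o = 1/(-9/2) = -2/9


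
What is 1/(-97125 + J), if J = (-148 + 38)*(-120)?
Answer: -1/83925 ≈ -1.1915e-5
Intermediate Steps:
J = 13200 (J = -110*(-120) = 13200)
1/(-97125 + J) = 1/(-97125 + 13200) = 1/(-83925) = -1/83925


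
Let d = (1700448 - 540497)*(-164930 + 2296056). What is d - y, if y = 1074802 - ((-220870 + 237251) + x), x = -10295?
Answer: 2472000666110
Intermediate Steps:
d = 2472001734826 (d = 1159951*2131126 = 2472001734826)
y = 1068716 (y = 1074802 - ((-220870 + 237251) - 10295) = 1074802 - (16381 - 10295) = 1074802 - 1*6086 = 1074802 - 6086 = 1068716)
d - y = 2472001734826 - 1*1068716 = 2472001734826 - 1068716 = 2472000666110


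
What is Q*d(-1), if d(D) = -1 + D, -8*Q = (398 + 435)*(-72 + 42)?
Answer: -12495/2 ≈ -6247.5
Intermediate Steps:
Q = 12495/4 (Q = -(398 + 435)*(-72 + 42)/8 = -833*(-30)/8 = -⅛*(-24990) = 12495/4 ≈ 3123.8)
Q*d(-1) = 12495*(-1 - 1)/4 = (12495/4)*(-2) = -12495/2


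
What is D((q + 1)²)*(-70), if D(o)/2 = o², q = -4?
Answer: -11340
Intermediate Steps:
D(o) = 2*o²
D((q + 1)²)*(-70) = (2*((-4 + 1)²)²)*(-70) = (2*((-3)²)²)*(-70) = (2*9²)*(-70) = (2*81)*(-70) = 162*(-70) = -11340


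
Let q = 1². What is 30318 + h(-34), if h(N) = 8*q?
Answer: 30326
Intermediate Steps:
q = 1
h(N) = 8 (h(N) = 8*1 = 8)
30318 + h(-34) = 30318 + 8 = 30326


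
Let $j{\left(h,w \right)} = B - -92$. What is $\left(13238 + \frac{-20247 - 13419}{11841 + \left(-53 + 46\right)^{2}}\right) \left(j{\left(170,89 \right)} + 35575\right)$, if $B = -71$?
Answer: $\frac{2800802808892}{5945} \approx 4.7112 \cdot 10^{8}$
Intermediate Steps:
$j{\left(h,w \right)} = 21$ ($j{\left(h,w \right)} = -71 - -92 = -71 + 92 = 21$)
$\left(13238 + \frac{-20247 - 13419}{11841 + \left(-53 + 46\right)^{2}}\right) \left(j{\left(170,89 \right)} + 35575\right) = \left(13238 + \frac{-20247 - 13419}{11841 + \left(-53 + 46\right)^{2}}\right) \left(21 + 35575\right) = \left(13238 - \frac{33666}{11841 + \left(-7\right)^{2}}\right) 35596 = \left(13238 - \frac{33666}{11841 + 49}\right) 35596 = \left(13238 - \frac{33666}{11890}\right) 35596 = \left(13238 - \frac{16833}{5945}\right) 35596 = \frac{78683077}{5945} \cdot 35596 = \frac{2800802808892}{5945}$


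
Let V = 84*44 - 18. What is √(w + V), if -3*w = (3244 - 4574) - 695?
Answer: √4353 ≈ 65.977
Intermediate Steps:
w = 675 (w = -((3244 - 4574) - 695)/3 = -(-1330 - 695)/3 = -⅓*(-2025) = 675)
V = 3678 (V = 3696 - 18 = 3678)
√(w + V) = √(675 + 3678) = √4353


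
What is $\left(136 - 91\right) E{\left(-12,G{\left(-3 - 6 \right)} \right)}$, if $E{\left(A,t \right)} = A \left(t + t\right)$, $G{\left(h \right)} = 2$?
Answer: $-2160$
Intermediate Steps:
$E{\left(A,t \right)} = 2 A t$ ($E{\left(A,t \right)} = A 2 t = 2 A t$)
$\left(136 - 91\right) E{\left(-12,G{\left(-3 - 6 \right)} \right)} = \left(136 - 91\right) 2 \left(-12\right) 2 = 45 \left(-48\right) = -2160$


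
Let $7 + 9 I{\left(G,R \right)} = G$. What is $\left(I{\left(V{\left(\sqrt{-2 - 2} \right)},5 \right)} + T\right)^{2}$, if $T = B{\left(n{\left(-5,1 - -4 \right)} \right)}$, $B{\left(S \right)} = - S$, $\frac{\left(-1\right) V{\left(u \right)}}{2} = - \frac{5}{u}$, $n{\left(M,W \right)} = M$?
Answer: $\frac{473}{27} - \frac{380 i}{81} \approx 17.519 - 4.6914 i$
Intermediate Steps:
$V{\left(u \right)} = \frac{10}{u}$ ($V{\left(u \right)} = - 2 \left(- \frac{5}{u}\right) = \frac{10}{u}$)
$I{\left(G,R \right)} = - \frac{7}{9} + \frac{G}{9}$
$T = 5$ ($T = \left(-1\right) \left(-5\right) = 5$)
$\left(I{\left(V{\left(\sqrt{-2 - 2} \right)},5 \right)} + T\right)^{2} = \left(\left(- \frac{7}{9} + \frac{10 \frac{1}{\sqrt{-2 - 2}}}{9}\right) + 5\right)^{2} = \left(\left(- \frac{7}{9} + \frac{10 \frac{1}{\sqrt{-4}}}{9}\right) + 5\right)^{2} = \left(\left(- \frac{7}{9} + \frac{10 \frac{1}{2 i}}{9}\right) + 5\right)^{2} = \left(\left(- \frac{7}{9} + \frac{10 \left(- \frac{i}{2}\right)}{9}\right) + 5\right)^{2} = \left(\left(- \frac{7}{9} + \frac{\left(-5\right) i}{9}\right) + 5\right)^{2} = \left(\left(- \frac{7}{9} - \frac{5 i}{9}\right) + 5\right)^{2} = \left(\frac{38}{9} - \frac{5 i}{9}\right)^{2}$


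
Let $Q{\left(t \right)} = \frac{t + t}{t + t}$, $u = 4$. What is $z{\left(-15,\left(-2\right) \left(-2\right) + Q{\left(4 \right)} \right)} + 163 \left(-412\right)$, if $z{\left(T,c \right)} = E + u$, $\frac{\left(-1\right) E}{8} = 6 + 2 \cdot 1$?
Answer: $-67216$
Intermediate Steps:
$Q{\left(t \right)} = 1$ ($Q{\left(t \right)} = \frac{2 t}{2 t} = 2 t \frac{1}{2 t} = 1$)
$E = -64$ ($E = - 8 \left(6 + 2 \cdot 1\right) = - 8 \left(6 + 2\right) = \left(-8\right) 8 = -64$)
$z{\left(T,c \right)} = -60$ ($z{\left(T,c \right)} = -64 + 4 = -60$)
$z{\left(-15,\left(-2\right) \left(-2\right) + Q{\left(4 \right)} \right)} + 163 \left(-412\right) = -60 + 163 \left(-412\right) = -60 - 67156 = -67216$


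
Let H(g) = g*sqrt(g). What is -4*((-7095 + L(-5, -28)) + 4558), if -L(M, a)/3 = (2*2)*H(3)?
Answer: 10148 + 144*sqrt(3) ≈ 10397.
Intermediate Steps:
H(g) = g**(3/2)
L(M, a) = -36*sqrt(3) (L(M, a) = -3*2*2*3**(3/2) = -12*3*sqrt(3) = -36*sqrt(3))
-4*((-7095 + L(-5, -28)) + 4558) = -4*((-7095 - 36*sqrt(3)) + 4558) = -4*(-2537 - 36*sqrt(3)) = 10148 + 144*sqrt(3)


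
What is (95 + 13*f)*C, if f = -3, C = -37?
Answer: -2072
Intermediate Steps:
(95 + 13*f)*C = (95 + 13*(-3))*(-37) = (95 - 39)*(-37) = 56*(-37) = -2072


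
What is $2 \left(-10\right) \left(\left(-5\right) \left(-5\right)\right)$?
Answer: $-500$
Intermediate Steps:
$2 \left(-10\right) \left(\left(-5\right) \left(-5\right)\right) = \left(-20\right) 25 = -500$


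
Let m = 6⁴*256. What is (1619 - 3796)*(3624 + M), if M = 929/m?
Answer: -2617531522081/331776 ≈ -7.8895e+6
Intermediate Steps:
m = 331776 (m = 1296*256 = 331776)
M = 929/331776 ≈ 0.0028001
(1619 - 3796)*(3624 + M) = (1619 - 3796)*(3624 + 929/331776) = -2177*1202357153/331776 = -2617531522081/331776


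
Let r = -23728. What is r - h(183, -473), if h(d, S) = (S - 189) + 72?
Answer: -23138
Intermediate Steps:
h(d, S) = -117 + S (h(d, S) = (-189 + S) + 72 = -117 + S)
r - h(183, -473) = -23728 - (-117 - 473) = -23728 - 1*(-590) = -23728 + 590 = -23138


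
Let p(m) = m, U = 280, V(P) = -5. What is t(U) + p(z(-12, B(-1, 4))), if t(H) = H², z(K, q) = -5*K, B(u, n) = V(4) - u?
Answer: 78460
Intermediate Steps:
B(u, n) = -5 - u
t(U) + p(z(-12, B(-1, 4))) = 280² - 5*(-12) = 78400 + 60 = 78460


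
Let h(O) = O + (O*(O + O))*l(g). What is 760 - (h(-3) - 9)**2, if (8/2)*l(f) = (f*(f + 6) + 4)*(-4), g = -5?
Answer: 724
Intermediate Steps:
l(f) = -4 - f*(6 + f) (l(f) = ((f*(f + 6) + 4)*(-4))/4 = ((f*(6 + f) + 4)*(-4))/4 = ((4 + f*(6 + f))*(-4))/4 = (-16 - 4*f*(6 + f))/4 = -4 - f*(6 + f))
h(O) = O + 2*O**2 (h(O) = O + (O*(O + O))*(-4 - 1*(-5)**2 - 6*(-5)) = O + (O*(2*O))*(-4 - 1*25 + 30) = O + (2*O**2)*(-4 - 25 + 30) = O + (2*O**2)*1 = O + 2*O**2)
760 - (h(-3) - 9)**2 = 760 - (-3*(1 + 2*(-3)) - 9)**2 = 760 - (-3*(1 - 6) - 9)**2 = 760 - (-3*(-5) - 9)**2 = 760 - (15 - 9)**2 = 760 - 1*6**2 = 760 - 1*36 = 760 - 36 = 724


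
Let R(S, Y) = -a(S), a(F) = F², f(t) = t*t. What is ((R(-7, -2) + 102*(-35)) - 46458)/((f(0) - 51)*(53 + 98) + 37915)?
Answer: -50077/30214 ≈ -1.6574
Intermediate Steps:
f(t) = t²
R(S, Y) = -S²
((R(-7, -2) + 102*(-35)) - 46458)/((f(0) - 51)*(53 + 98) + 37915) = ((-1*(-7)² + 102*(-35)) - 46458)/((0² - 51)*(53 + 98) + 37915) = ((-1*49 - 3570) - 46458)/((0 - 51)*151 + 37915) = ((-49 - 3570) - 46458)/(-51*151 + 37915) = (-3619 - 46458)/(-7701 + 37915) = -50077/30214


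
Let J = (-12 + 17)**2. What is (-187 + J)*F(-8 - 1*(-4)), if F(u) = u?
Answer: 648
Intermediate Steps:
J = 25 (J = 5**2 = 25)
(-187 + J)*F(-8 - 1*(-4)) = (-187 + 25)*(-8 - 1*(-4)) = -162*(-8 + 4) = -162*(-4) = 648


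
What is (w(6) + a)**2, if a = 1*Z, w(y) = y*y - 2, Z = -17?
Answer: 289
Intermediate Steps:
w(y) = -2 + y**2 (w(y) = y**2 - 2 = -2 + y**2)
a = -17 (a = 1*(-17) = -17)
(w(6) + a)**2 = ((-2 + 6**2) - 17)**2 = ((-2 + 36) - 17)**2 = (34 - 17)**2 = 17**2 = 289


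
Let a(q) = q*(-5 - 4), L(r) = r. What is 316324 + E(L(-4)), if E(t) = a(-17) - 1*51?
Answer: 316426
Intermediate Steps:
a(q) = -9*q (a(q) = q*(-9) = -9*q)
E(t) = 102 (E(t) = -9*(-17) - 1*51 = 153 - 51 = 102)
316324 + E(L(-4)) = 316324 + 102 = 316426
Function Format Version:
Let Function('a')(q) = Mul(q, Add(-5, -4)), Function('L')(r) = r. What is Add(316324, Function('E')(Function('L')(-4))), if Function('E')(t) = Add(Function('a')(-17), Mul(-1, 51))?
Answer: 316426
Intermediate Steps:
Function('a')(q) = Mul(-9, q) (Function('a')(q) = Mul(q, -9) = Mul(-9, q))
Function('E')(t) = 102 (Function('E')(t) = Add(Mul(-9, -17), Mul(-1, 51)) = Add(153, -51) = 102)
Add(316324, Function('E')(Function('L')(-4))) = Add(316324, 102) = 316426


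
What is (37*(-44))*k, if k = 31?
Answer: -50468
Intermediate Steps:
(37*(-44))*k = (37*(-44))*31 = -1628*31 = -50468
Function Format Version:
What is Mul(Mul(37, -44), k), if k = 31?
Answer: -50468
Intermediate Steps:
Mul(Mul(37, -44), k) = Mul(Mul(37, -44), 31) = Mul(-1628, 31) = -50468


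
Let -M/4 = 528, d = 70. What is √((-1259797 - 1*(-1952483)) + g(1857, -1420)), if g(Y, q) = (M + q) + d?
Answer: 2*√172306 ≈ 830.20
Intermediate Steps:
M = -2112 (M = -4*528 = -2112)
g(Y, q) = -2042 + q (g(Y, q) = (-2112 + q) + 70 = -2042 + q)
√((-1259797 - 1*(-1952483)) + g(1857, -1420)) = √((-1259797 - 1*(-1952483)) + (-2042 - 1420)) = √((-1259797 + 1952483) - 3462) = √(692686 - 3462) = √689224 = 2*√172306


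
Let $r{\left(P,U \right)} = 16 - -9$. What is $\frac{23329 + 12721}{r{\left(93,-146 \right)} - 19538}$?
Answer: $- \frac{36050}{19513} \approx -1.8475$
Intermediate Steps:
$r{\left(P,U \right)} = 25$ ($r{\left(P,U \right)} = 16 + 9 = 25$)
$\frac{23329 + 12721}{r{\left(93,-146 \right)} - 19538} = \frac{23329 + 12721}{25 - 19538} = \frac{36050}{-19513} = 36050 \left(- \frac{1}{19513}\right) = - \frac{36050}{19513}$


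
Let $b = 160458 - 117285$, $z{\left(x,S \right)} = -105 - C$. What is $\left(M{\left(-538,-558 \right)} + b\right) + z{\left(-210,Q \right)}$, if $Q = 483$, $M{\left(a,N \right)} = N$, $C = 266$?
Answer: $42244$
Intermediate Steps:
$z{\left(x,S \right)} = -371$ ($z{\left(x,S \right)} = -105 - 266 = -371$)
$b = 43173$ ($b = 160458 - 117285 = 43173$)
$\left(M{\left(-538,-558 \right)} + b\right) + z{\left(-210,Q \right)} = \left(-558 + 43173\right) - 371 = 42615 - 371 = 42244$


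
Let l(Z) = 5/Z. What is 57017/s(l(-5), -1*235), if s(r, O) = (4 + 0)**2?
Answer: 57017/16 ≈ 3563.6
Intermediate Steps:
s(r, O) = 16 (s(r, O) = 4**2 = 16)
57017/s(l(-5), -1*235) = 57017/16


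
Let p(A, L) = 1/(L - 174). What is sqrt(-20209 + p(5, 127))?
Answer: 24*I*sqrt(77503)/47 ≈ 142.16*I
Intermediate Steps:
p(A, L) = 1/(-174 + L)
sqrt(-20209 + p(5, 127)) = sqrt(-20209 + 1/(-174 + 127)) = sqrt(-20209 + 1/(-47)) = sqrt(-20209 - 1/47) = sqrt(-949824/47) = 24*I*sqrt(77503)/47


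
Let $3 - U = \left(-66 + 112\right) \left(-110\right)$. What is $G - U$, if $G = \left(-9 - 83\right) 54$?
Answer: $-10031$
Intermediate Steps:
$U = 5063$ ($U = 3 - \left(-66 + 112\right) \left(-110\right) = 3 - 46 \left(-110\right) = 3 - -5060 = 3 + 5060 = 5063$)
$G = -4968$ ($G = \left(-92\right) 54 = -4968$)
$G - U = -4968 - 5063 = -10031$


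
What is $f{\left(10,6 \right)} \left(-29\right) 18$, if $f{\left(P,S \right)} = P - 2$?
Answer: $-4176$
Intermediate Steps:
$f{\left(P,S \right)} = -2 + P$
$f{\left(10,6 \right)} \left(-29\right) 18 = \left(-2 + 10\right) \left(-29\right) 18 = 8 \left(-29\right) 18 = \left(-232\right) 18 = -4176$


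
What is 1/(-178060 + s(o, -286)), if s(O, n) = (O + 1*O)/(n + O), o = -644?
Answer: -465/82797256 ≈ -5.6161e-6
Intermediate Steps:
s(O, n) = 2*O/(O + n) (s(O, n) = (O + O)/(O + n) = (2*O)/(O + n) = 2*O/(O + n))
1/(-178060 + s(o, -286)) = 1/(-178060 + 2*(-644)/(-644 - 286)) = 1/(-178060 + 2*(-644)/(-930)) = 1/(-178060 + 2*(-644)*(-1/930)) = 1/(-178060 + 644/465) = 1/(-82797256/465) = -465/82797256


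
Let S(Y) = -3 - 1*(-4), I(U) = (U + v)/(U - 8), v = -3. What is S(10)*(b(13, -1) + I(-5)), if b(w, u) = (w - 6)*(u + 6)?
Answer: 463/13 ≈ 35.615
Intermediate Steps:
b(w, u) = (-6 + w)*(6 + u)
I(U) = (-3 + U)/(-8 + U) (I(U) = (U - 3)/(U - 8) = (-3 + U)/(-8 + U))
S(Y) = 1 (S(Y) = -3 + 4 = 1)
S(10)*(b(13, -1) + I(-5)) = 1*((-36 - 6*(-1) + 6*13 - 1*13) + (-3 - 5)/(-8 - 5)) = 1*((-36 + 6 + 78 - 13) - 8/(-13)) = 1*(35 - 1/13*(-8)) = 1*(35 + 8/13) = 1*(463/13) = 463/13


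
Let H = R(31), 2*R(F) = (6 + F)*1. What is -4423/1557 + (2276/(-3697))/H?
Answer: -612105211/212980473 ≈ -2.8740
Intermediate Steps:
R(F) = 3 + F/2 (R(F) = ((6 + F)*1)/2 = (6 + F)/2 = 3 + F/2)
H = 37/2 (H = 3 + (1/2)*31 = 3 + 31/2 = 37/2 ≈ 18.500)
-4423/1557 + (2276/(-3697))/H = -4423/1557 + (2276/(-3697))/(37/2) = -4423*1/1557 + (2276*(-1/3697))*(2/37) = -4423/1557 - 2276/3697*2/37 = -4423/1557 - 4552/136789 = -612105211/212980473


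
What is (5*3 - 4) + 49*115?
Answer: 5646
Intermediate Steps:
(5*3 - 4) + 49*115 = (15 - 4) + 5635 = 11 + 5635 = 5646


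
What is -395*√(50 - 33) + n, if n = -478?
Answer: -478 - 395*√17 ≈ -2106.6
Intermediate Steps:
-395*√(50 - 33) + n = -395*√(50 - 33) - 478 = -395*√17 - 478 = -478 - 395*√17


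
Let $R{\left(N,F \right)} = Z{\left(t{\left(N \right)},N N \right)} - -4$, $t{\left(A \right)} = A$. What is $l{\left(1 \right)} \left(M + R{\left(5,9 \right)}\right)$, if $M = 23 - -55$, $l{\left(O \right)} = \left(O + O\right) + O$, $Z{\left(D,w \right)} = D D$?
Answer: $321$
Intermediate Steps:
$Z{\left(D,w \right)} = D^{2}$
$l{\left(O \right)} = 3 O$ ($l{\left(O \right)} = 2 O + O = 3 O$)
$M = 78$ ($M = 23 + 55 = 78$)
$R{\left(N,F \right)} = 4 + N^{2}$ ($R{\left(N,F \right)} = N^{2} - -4 = N^{2} + 4 = 4 + N^{2}$)
$l{\left(1 \right)} \left(M + R{\left(5,9 \right)}\right) = 3 \cdot 1 \left(78 + \left(4 + 5^{2}\right)\right) = 3 \left(78 + \left(4 + 25\right)\right) = 3 \left(78 + 29\right) = 3 \cdot 107 = 321$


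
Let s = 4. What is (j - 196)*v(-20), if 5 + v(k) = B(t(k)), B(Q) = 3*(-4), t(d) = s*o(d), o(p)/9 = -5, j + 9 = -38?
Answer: 4131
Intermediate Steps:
j = -47 (j = -9 - 38 = -47)
o(p) = -45 (o(p) = 9*(-5) = -45)
t(d) = -180 (t(d) = 4*(-45) = -180)
B(Q) = -12
v(k) = -17 (v(k) = -5 - 12 = -17)
(j - 196)*v(-20) = (-47 - 196)*(-17) = -243*(-17) = 4131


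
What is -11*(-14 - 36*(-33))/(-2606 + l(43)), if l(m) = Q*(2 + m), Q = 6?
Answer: 6457/1168 ≈ 5.5283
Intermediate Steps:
l(m) = 12 + 6*m (l(m) = 6*(2 + m) = 12 + 6*m)
-11*(-14 - 36*(-33))/(-2606 + l(43)) = -11*(-14 - 36*(-33))/(-2606 + (12 + 6*43)) = -11*(-14 + 1188)/(-2606 + (12 + 258)) = -12914/(-2606 + 270) = -12914/(-2336) = -12914*(-1)/2336 = -11*(-587/1168) = 6457/1168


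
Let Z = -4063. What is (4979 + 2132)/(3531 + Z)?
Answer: -7111/532 ≈ -13.367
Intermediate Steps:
(4979 + 2132)/(3531 + Z) = (4979 + 2132)/(3531 - 4063) = 7111/(-532) = 7111*(-1/532) = -7111/532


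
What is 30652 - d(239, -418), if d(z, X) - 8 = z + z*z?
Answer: -26716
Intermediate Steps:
d(z, X) = 8 + z + z**2 (d(z, X) = 8 + (z + z*z) = 8 + (z + z**2) = 8 + z + z**2)
30652 - d(239, -418) = 30652 - (8 + 239 + 239**2) = 30652 - (8 + 239 + 57121) = 30652 - 1*57368 = 30652 - 57368 = -26716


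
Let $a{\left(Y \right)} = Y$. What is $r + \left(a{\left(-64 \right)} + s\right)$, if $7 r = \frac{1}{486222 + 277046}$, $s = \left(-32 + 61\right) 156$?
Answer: $\frac{23829226961}{5342876} \approx 4460.0$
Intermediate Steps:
$s = 4524$ ($s = 29 \cdot 156 = 4524$)
$r = \frac{1}{5342876}$ ($r = \frac{1}{7 \left(486222 + 277046\right)} = \frac{1}{7 \cdot 763268} = \frac{1}{7} \cdot \frac{1}{763268} = \frac{1}{5342876} \approx 1.8717 \cdot 10^{-7}$)
$r + \left(a{\left(-64 \right)} + s\right) = \frac{1}{5342876} + \left(-64 + 4524\right) = \frac{1}{5342876} + 4460 = \frac{23829226961}{5342876}$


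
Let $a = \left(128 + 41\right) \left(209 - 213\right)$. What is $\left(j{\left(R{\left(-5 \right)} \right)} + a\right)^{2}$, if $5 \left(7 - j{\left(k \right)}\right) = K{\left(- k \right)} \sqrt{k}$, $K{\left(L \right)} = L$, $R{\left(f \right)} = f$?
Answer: $\left(669 + i \sqrt{5}\right)^{2} \approx 4.4756 \cdot 10^{5} + 2992.0 i$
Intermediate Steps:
$a = -676$ ($a = 169 \left(-4\right) = -676$)
$j{\left(k \right)} = 7 + \frac{k^{\frac{3}{2}}}{5}$ ($j{\left(k \right)} = 7 - \frac{- k \sqrt{k}}{5} = 7 - \frac{\left(-1\right) k^{\frac{3}{2}}}{5} = 7 + \frac{k^{\frac{3}{2}}}{5}$)
$\left(j{\left(R{\left(-5 \right)} \right)} + a\right)^{2} = \left(\left(7 + \frac{\left(-5\right)^{\frac{3}{2}}}{5}\right) - 676\right)^{2} = \left(\left(7 + \frac{\left(-5\right) i \sqrt{5}}{5}\right) - 676\right)^{2} = \left(\left(7 - i \sqrt{5}\right) - 676\right)^{2} = \left(-669 - i \sqrt{5}\right)^{2}$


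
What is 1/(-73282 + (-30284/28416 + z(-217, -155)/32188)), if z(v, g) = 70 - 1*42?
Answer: -57165888/4189291478525 ≈ -1.3646e-5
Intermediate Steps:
z(v, g) = 28 (z(v, g) = 70 - 42 = 28)
1/(-73282 + (-30284/28416 + z(-217, -155)/32188)) = 1/(-73282 + (-30284/28416 + 28/32188)) = 1/(-73282 + (-30284*1/28416 + 28*(1/32188))) = 1/(-73282 + (-7571/7104 + 7/8047)) = 1/(-73282 - 60874109/57165888) = 1/(-4189291478525/57165888) = -57165888/4189291478525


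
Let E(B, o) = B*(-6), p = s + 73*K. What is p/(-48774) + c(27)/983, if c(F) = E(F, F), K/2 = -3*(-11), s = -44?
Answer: -572465/2179311 ≈ -0.26268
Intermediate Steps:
K = 66 (K = 2*(-3*(-11)) = 2*33 = 66)
p = 4774 (p = -44 + 73*66 = -44 + 4818 = 4774)
E(B, o) = -6*B
c(F) = -6*F
p/(-48774) + c(27)/983 = 4774/(-48774) - 6*27/983 = 4774*(-1/48774) - 162*1/983 = -217/2217 - 162/983 = -572465/2179311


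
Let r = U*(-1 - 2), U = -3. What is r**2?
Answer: 81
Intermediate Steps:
r = 9 (r = -3*(-1 - 2) = -3*(-3) = 9)
r**2 = 9**2 = 81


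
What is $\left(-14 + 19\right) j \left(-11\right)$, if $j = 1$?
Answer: $-55$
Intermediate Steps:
$\left(-14 + 19\right) j \left(-11\right) = \left(-14 + 19\right) 1 \left(-11\right) = 5 \cdot 1 \left(-11\right) = 5 \left(-11\right) = -55$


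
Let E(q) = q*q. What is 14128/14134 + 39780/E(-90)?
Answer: 1879687/318015 ≈ 5.9107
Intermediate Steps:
E(q) = q²
14128/14134 + 39780/E(-90) = 14128/14134 + 39780/((-90)²) = 14128*(1/14134) + 39780/8100 = 7064/7067 + 39780*(1/8100) = 7064/7067 + 221/45 = 1879687/318015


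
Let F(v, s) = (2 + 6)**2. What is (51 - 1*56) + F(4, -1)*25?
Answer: 1595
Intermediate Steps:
F(v, s) = 64 (F(v, s) = 8**2 = 64)
(51 - 1*56) + F(4, -1)*25 = (51 - 1*56) + 64*25 = (51 - 56) + 1600 = -5 + 1600 = 1595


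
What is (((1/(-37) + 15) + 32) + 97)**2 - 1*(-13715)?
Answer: 47152764/1369 ≈ 34443.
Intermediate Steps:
(((1/(-37) + 15) + 32) + 97)**2 - 1*(-13715) = (((-1/37 + 15) + 32) + 97)**2 + 13715 = ((554/37 + 32) + 97)**2 + 13715 = (1738/37 + 97)**2 + 13715 = (5327/37)**2 + 13715 = 28376929/1369 + 13715 = 47152764/1369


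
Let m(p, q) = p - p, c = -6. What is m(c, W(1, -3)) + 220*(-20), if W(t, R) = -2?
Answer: -4400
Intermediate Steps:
m(p, q) = 0
m(c, W(1, -3)) + 220*(-20) = 0 + 220*(-20) = 0 - 4400 = -4400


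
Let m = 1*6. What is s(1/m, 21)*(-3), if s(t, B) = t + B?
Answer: -127/2 ≈ -63.500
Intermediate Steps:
m = 6
s(t, B) = B + t
s(1/m, 21)*(-3) = (21 + 1/6)*(-3) = (127/6)*(-3) = -127/2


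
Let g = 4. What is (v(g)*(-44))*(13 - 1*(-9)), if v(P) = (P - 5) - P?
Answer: 4840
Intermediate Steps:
v(P) = -5 (v(P) = (-5 + P) - P = -5)
(v(g)*(-44))*(13 - 1*(-9)) = (-5*(-44))*(13 - 1*(-9)) = 220*(13 + 9) = 220*22 = 4840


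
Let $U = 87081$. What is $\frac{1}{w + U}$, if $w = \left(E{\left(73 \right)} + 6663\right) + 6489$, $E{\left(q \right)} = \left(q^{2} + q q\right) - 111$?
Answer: $\frac{1}{110780} \approx 9.0269 \cdot 10^{-6}$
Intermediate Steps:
$E{\left(q \right)} = -111 + 2 q^{2}$ ($E{\left(q \right)} = \left(q^{2} + q^{2}\right) - 111 = 2 q^{2} - 111 = -111 + 2 q^{2}$)
$w = 23699$ ($w = \left(\left(-111 + 2 \cdot 73^{2}\right) + 6663\right) + 6489 = \left(\left(-111 + 2 \cdot 5329\right) + 6663\right) + 6489 = \left(\left(-111 + 10658\right) + 6663\right) + 6489 = \left(10547 + 6663\right) + 6489 = 17210 + 6489 = 23699$)
$\frac{1}{w + U} = \frac{1}{23699 + 87081} = \frac{1}{110780}$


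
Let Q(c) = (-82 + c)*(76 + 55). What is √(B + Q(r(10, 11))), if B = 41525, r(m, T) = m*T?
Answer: √45193 ≈ 212.59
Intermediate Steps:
r(m, T) = T*m
Q(c) = -10742 + 131*c (Q(c) = (-82 + c)*131 = -10742 + 131*c)
√(B + Q(r(10, 11))) = √(41525 + (-10742 + 131*(11*10))) = √(41525 + (-10742 + 131*110)) = √(41525 + (-10742 + 14410)) = √(41525 + 3668) = √45193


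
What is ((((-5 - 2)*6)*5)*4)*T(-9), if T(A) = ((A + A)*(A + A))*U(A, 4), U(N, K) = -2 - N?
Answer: -1905120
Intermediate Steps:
T(A) = 4*A²*(-2 - A) (T(A) = ((A + A)*(A + A))*(-2 - A) = ((2*A)*(2*A))*(-2 - A) = (4*A²)*(-2 - A) = 4*A²*(-2 - A))
((((-5 - 2)*6)*5)*4)*T(-9) = ((((-5 - 2)*6)*5)*4)*(4*(-9)²*(-2 - 1*(-9))) = ((-7*6*5)*4)*(4*81*(-2 + 9)) = (-42*5*4)*(4*81*7) = -210*4*2268 = -840*2268 = -1905120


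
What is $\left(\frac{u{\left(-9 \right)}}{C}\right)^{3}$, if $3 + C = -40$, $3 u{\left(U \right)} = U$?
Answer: $\frac{27}{79507} \approx 0.00033959$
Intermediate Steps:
$u{\left(U \right)} = \frac{U}{3}$
$C = -43$ ($C = -3 - 40 = -43$)
$\left(\frac{u{\left(-9 \right)}}{C}\right)^{3} = \left(\frac{\frac{1}{3} \left(-9\right)}{-43}\right)^{3} = \left(\left(-3\right) \left(- \frac{1}{43}\right)\right)^{3} = \left(\frac{3}{43}\right)^{3} = \frac{27}{79507}$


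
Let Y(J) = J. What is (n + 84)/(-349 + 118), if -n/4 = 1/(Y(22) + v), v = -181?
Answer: -13360/36729 ≈ -0.36375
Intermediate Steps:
n = 4/159 (n = -4/(22 - 181) = -4/(-159) = -4*(-1/159) = 4/159 ≈ 0.025157)
(n + 84)/(-349 + 118) = (4/159 + 84)/(-349 + 118) = (13360/159)/(-231) = (13360/159)*(-1/231) = -13360/36729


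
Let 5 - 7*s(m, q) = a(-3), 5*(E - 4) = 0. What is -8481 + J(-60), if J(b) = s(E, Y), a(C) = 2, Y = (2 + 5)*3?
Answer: -59364/7 ≈ -8480.6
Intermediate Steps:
E = 4 (E = 4 + (⅕)*0 = 4 + 0 = 4)
Y = 21 (Y = 7*3 = 21)
s(m, q) = 3/7 (s(m, q) = 5/7 - ⅐*2 = 5/7 - 2/7 = 3/7)
J(b) = 3/7
-8481 + J(-60) = -8481 + 3/7 = -59364/7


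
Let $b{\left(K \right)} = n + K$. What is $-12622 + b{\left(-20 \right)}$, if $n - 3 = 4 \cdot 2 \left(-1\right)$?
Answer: $-12647$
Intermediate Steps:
$n = -5$ ($n = 3 + 4 \cdot 2 \left(-1\right) = 3 + 8 \left(-1\right) = 3 - 8 = -5$)
$b{\left(K \right)} = -5 + K$
$-12622 + b{\left(-20 \right)} = -12622 - 25 = -12647$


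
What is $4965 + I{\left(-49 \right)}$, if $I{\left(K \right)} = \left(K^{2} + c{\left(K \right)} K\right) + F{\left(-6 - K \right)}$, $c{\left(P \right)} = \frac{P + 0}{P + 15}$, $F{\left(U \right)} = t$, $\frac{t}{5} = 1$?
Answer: $\frac{248213}{34} \approx 7300.4$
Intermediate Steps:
$t = 5$ ($t = 5 \cdot 1 = 5$)
$F{\left(U \right)} = 5$
$c{\left(P \right)} = \frac{P}{15 + P}$
$I{\left(K \right)} = 5 + K^{2} + \frac{K^{2}}{15 + K}$ ($I{\left(K \right)} = \left(K^{2} + \frac{K}{15 + K} K\right) + 5 = \left(K^{2} + \frac{K^{2}}{15 + K}\right) + 5 = 5 + K^{2} + \frac{K^{2}}{15 + K}$)
$4965 + I{\left(-49 \right)} = 4965 + \frac{\left(-49\right)^{2} + \left(5 + \left(-49\right)^{2}\right) \left(15 - 49\right)}{15 - 49} = 4965 + \frac{2401 + \left(5 + 2401\right) \left(-34\right)}{-34} = 4965 - \frac{2401 + 2406 \left(-34\right)}{34} = 4965 - \frac{2401 - 81804}{34} = 4965 - - \frac{79403}{34} = 4965 + \frac{79403}{34} = \frac{248213}{34}$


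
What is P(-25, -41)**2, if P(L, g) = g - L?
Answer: 256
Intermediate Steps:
P(-25, -41)**2 = (-41 - 1*(-25))**2 = (-41 + 25)**2 = (-16)**2 = 256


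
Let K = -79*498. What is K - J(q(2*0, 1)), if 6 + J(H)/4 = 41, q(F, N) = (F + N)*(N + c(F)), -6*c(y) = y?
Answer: -39482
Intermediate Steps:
c(y) = -y/6
q(F, N) = (F + N)*(N - F/6)
J(H) = 140 (J(H) = -24 + 4*41 = -24 + 164 = 140)
K = -39342
K - J(q(2*0, 1)) = -39342 - 1*140 = -39342 - 140 = -39482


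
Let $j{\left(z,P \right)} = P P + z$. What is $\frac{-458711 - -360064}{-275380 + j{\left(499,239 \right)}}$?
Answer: $\frac{98647}{217760} \approx 0.45301$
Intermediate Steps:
$j{\left(z,P \right)} = z + P^{2}$ ($j{\left(z,P \right)} = P^{2} + z = z + P^{2}$)
$\frac{-458711 - -360064}{-275380 + j{\left(499,239 \right)}} = \frac{-458711 - -360064}{-275380 + \left(499 + 239^{2}\right)} = \frac{-458711 + 360064}{-275380 + \left(499 + 57121\right)} = - \frac{98647}{-275380 + 57620} = - \frac{98647}{-217760} = \left(-98647\right) \left(- \frac{1}{217760}\right) = \frac{98647}{217760}$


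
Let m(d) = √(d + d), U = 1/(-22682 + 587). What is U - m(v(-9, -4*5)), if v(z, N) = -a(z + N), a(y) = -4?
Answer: -1/22095 - 2*√2 ≈ -2.8285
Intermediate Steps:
U = -1/22095 (U = 1/(-22095) = -1/22095 ≈ -4.5259e-5)
v(z, N) = 4 (v(z, N) = -1*(-4) = 4)
m(d) = √2*√d (m(d) = √(2*d) = √2*√d)
U - m(v(-9, -4*5)) = -1/22095 - √2*√4 = -1/22095 - √2*2 = -1/22095 - 2*√2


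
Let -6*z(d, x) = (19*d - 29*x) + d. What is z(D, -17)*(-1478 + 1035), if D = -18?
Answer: 58919/6 ≈ 9819.8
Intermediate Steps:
z(d, x) = -10*d/3 + 29*x/6 (z(d, x) = -((19*d - 29*x) + d)/6 = -((-29*x + 19*d) + d)/6 = -(-29*x + 20*d)/6 = -10*d/3 + 29*x/6)
z(D, -17)*(-1478 + 1035) = (-10/3*(-18) + (29/6)*(-17))*(-1478 + 1035) = (60 - 493/6)*(-443) = -133/6*(-443) = 58919/6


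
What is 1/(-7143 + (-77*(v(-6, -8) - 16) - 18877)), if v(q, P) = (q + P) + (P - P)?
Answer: -1/23710 ≈ -4.2176e-5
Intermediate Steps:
v(q, P) = P + q (v(q, P) = (P + q) + 0 = P + q)
1/(-7143 + (-77*(v(-6, -8) - 16) - 18877)) = 1/(-7143 + (-77*((-8 - 6) - 16) - 18877)) = 1/(-7143 + (-77*(-14 - 16) - 18877)) = 1/(-7143 + (-77*(-30) - 18877)) = 1/(-7143 + (2310 - 18877)) = 1/(-7143 - 16567) = 1/(-23710) = -1/23710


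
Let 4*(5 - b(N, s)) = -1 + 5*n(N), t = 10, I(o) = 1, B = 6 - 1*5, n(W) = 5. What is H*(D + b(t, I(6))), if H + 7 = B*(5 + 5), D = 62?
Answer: 183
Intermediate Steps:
B = 1 (B = 6 - 5 = 1)
H = 3 (H = -7 + 1*(5 + 5) = -7 + 1*10 = -7 + 10 = 3)
b(N, s) = -1 (b(N, s) = 5 - (-1 + 5*5)/4 = 5 - (-1 + 25)/4 = 5 - ¼*24 = 5 - 6 = -1)
H*(D + b(t, I(6))) = 3*(62 - 1) = 3*61 = 183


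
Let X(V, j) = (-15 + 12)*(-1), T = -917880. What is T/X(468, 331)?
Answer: -305960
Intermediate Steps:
X(V, j) = 3 (X(V, j) = -3*(-1) = 3)
T/X(468, 331) = -917880/3 = -917880*⅓ = -305960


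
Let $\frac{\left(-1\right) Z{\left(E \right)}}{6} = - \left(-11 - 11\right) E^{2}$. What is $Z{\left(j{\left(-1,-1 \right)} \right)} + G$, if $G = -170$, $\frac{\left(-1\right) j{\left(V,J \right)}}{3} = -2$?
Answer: $-4922$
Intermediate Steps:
$j{\left(V,J \right)} = 6$ ($j{\left(V,J \right)} = \left(-3\right) \left(-2\right) = 6$)
$Z{\left(E \right)} = - 132 E^{2}$ ($Z{\left(E \right)} = - 6 \left(- \left(-11 - 11\right) E^{2}\right) = - 6 \left(- \left(-22\right) E^{2}\right) = - 6 \cdot 22 E^{2} = - 132 E^{2}$)
$Z{\left(j{\left(-1,-1 \right)} \right)} + G = - 132 \cdot 6^{2} - 170 = \left(-132\right) 36 - 170 = -4752 - 170 = -4922$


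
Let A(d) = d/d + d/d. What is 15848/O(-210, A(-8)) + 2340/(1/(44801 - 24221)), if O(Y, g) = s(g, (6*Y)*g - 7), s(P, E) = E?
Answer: 17384746936/361 ≈ 4.8157e+7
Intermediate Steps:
A(d) = 2 (A(d) = 1 + 1 = 2)
O(Y, g) = -7 + 6*Y*g (O(Y, g) = (6*Y)*g - 7 = 6*Y*g - 7 = -7 + 6*Y*g)
15848/O(-210, A(-8)) + 2340/(1/(44801 - 24221)) = 15848/(-7 + 6*(-210)*2) + 2340/(1/(44801 - 24221)) = 15848/(-7 - 2520) + 2340/(1/20580) = 15848/(-2527) + 2340/(1/20580) = 15848*(-1/2527) + 2340*20580 = -2264/361 + 48157200 = 17384746936/361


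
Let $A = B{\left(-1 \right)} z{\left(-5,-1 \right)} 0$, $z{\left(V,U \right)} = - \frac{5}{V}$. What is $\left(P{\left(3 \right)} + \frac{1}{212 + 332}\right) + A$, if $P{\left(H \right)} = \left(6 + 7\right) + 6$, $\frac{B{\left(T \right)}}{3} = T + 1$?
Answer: $\frac{10337}{544} \approx 19.002$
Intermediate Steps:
$B{\left(T \right)} = 3 + 3 T$ ($B{\left(T \right)} = 3 \left(T + 1\right) = 3 \left(1 + T\right) = 3 + 3 T$)
$P{\left(H \right)} = 19$ ($P{\left(H \right)} = 13 + 6 = 19$)
$A = 0$ ($A = \left(3 + 3 \left(-1\right)\right) \left(- \frac{5}{-5}\right) 0 = \left(3 - 3\right) \left(\left(-5\right) \left(- \frac{1}{5}\right)\right) 0 = 0 \cdot 1 \cdot 0 = 0 \cdot 0 = 0$)
$\left(P{\left(3 \right)} + \frac{1}{212 + 332}\right) + A = \left(19 + \frac{1}{212 + 332}\right) + 0 = \left(19 + \frac{1}{544}\right) + 0 = \frac{10337}{544} + 0 = \frac{10337}{544}$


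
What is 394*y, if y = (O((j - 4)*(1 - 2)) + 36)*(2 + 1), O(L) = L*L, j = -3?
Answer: 100470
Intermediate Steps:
O(L) = L²
y = 255 (y = (((-3 - 4)*(1 - 2))² + 36)*(2 + 1) = ((-7*(-1))² + 36)*3 = (7² + 36)*3 = (49 + 36)*3 = 85*3 = 255)
394*y = 394*255 = 100470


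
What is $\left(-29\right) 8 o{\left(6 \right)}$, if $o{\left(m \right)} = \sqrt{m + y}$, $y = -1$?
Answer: $- 232 \sqrt{5} \approx -518.77$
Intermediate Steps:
$o{\left(m \right)} = \sqrt{-1 + m}$ ($o{\left(m \right)} = \sqrt{m - 1} = \sqrt{-1 + m}$)
$\left(-29\right) 8 o{\left(6 \right)} = \left(-29\right) 8 \sqrt{-1 + 6} = - 232 \sqrt{5}$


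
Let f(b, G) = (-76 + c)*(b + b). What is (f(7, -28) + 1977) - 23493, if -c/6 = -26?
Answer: -20396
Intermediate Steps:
c = 156 (c = -6*(-26) = 156)
f(b, G) = 160*b (f(b, G) = (-76 + 156)*(b + b) = 80*(2*b) = 160*b)
(f(7, -28) + 1977) - 23493 = (160*7 + 1977) - 23493 = (1120 + 1977) - 23493 = 3097 - 23493 = -20396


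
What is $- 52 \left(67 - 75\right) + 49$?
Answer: $465$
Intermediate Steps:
$- 52 \left(67 - 75\right) + 49 = \left(-52\right) \left(-8\right) + 49 = 416 + 49 = 465$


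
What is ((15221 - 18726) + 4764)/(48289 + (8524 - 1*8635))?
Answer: 1259/48178 ≈ 0.026132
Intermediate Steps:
((15221 - 18726) + 4764)/(48289 + (8524 - 1*8635)) = (-3505 + 4764)/(48289 + (8524 - 8635)) = 1259/(48289 - 111) = 1259/48178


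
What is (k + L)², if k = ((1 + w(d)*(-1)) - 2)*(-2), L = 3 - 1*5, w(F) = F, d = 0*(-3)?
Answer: 0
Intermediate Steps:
d = 0
L = -2 (L = 3 - 5 = -2)
k = 2 (k = ((1 + 0*(-1)) - 2)*(-2) = ((1 + 0) - 2)*(-2) = (1 - 2)*(-2) = -1*(-2) = 2)
(k + L)² = (2 - 2)² = 0² = 0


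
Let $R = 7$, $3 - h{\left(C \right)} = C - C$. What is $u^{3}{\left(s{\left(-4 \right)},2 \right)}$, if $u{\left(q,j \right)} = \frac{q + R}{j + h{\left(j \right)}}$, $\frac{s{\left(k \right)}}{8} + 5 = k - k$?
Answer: $- \frac{35937}{125} \approx -287.5$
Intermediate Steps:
$h{\left(C \right)} = 3$ ($h{\left(C \right)} = 3 - \left(C - C\right) = 3 - 0 = 3 + 0 = 3$)
$s{\left(k \right)} = -40$ ($s{\left(k \right)} = -40 + 8 \left(k - k\right) = -40 + 8 \cdot 0 = -40 + 0 = -40$)
$u{\left(q,j \right)} = \frac{7 + q}{3 + j}$ ($u{\left(q,j \right)} = \frac{q + 7}{j + 3} = \frac{7 + q}{3 + j}$)
$u^{3}{\left(s{\left(-4 \right)},2 \right)} = \left(\frac{7 - 40}{3 + 2}\right)^{3} = \left(\frac{1}{5} \left(-33\right)\right)^{3} = \left(- \frac{33}{5}\right)^{3} = - \frac{35937}{125}$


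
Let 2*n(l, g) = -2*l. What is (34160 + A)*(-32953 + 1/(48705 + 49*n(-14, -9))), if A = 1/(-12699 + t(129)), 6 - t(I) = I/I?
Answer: -352881699739338629/313484677 ≈ -1.1257e+9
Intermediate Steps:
n(l, g) = -l (n(l, g) = (-2*l)/2 = -l)
t(I) = 5 (t(I) = 6 - I/I = 6 - 1*1 = 6 - 1 = 5)
A = -1/12694 (A = 1/(-12699 + 5) = 1/(-12694) = -1/12694 ≈ -7.8777e-5)
(34160 + A)*(-32953 + 1/(48705 + 49*n(-14, -9))) = (34160 - 1/12694)*(-32953 + 1/(48705 + 49*(-1*(-14)))) = 433627039*(-32953 + 1/(48705 + 49*14))/12694 = 433627039*(-32953 + 1/(48705 + 686))/12694 = 433627039*(-32953 + 1/49391)/12694 = (433627039/12694)*(-1627581622/49391) = -352881699739338629/313484677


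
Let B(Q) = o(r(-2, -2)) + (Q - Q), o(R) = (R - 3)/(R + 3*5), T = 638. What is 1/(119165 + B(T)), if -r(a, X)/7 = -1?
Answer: 11/1310817 ≈ 8.3917e-6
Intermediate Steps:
r(a, X) = 7 (r(a, X) = -7*(-1) = 7)
o(R) = (-3 + R)/(15 + R) (o(R) = (-3 + R)/(R + 15) = (-3 + R)/(15 + R))
B(Q) = 2/11 (B(Q) = (-3 + 7)/(15 + 7) + (Q - Q) = 4/22 + 0 = (1/22)*4 + 0 = 2/11 + 0 = 2/11)
1/(119165 + B(T)) = 1/(119165 + 2/11) = 1/(1310817/11) = 11/1310817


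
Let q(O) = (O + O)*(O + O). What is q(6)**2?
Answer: 20736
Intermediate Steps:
q(O) = 4*O**2 (q(O) = (2*O)*(2*O) = 4*O**2)
q(6)**2 = (4*6**2)**2 = (4*36)**2 = 144**2 = 20736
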